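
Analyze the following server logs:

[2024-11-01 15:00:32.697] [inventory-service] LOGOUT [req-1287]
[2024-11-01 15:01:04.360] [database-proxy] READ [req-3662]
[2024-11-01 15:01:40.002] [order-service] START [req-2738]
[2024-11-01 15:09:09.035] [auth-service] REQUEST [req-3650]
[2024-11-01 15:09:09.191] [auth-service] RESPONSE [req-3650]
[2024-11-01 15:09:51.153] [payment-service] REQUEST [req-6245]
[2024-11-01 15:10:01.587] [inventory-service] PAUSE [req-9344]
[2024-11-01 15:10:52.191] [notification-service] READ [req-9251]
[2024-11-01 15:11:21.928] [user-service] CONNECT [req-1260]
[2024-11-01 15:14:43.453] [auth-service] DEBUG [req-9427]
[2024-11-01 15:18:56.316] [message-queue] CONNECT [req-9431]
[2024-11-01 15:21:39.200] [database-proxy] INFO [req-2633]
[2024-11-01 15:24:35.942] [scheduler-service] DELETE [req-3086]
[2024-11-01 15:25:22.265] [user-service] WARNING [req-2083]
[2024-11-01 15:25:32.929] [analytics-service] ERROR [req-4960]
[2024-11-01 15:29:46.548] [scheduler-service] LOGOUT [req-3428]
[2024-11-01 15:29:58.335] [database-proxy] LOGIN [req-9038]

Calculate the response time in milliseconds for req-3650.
156

To calculate latency:

1. Find REQUEST with id req-3650: 2024-11-01 15:09:09.035
2. Find RESPONSE with id req-3650: 2024-11-01 15:09:09.191
3. Latency: 2024-11-01 15:09:09.191 - 2024-11-01 15:09:09.035 = 156ms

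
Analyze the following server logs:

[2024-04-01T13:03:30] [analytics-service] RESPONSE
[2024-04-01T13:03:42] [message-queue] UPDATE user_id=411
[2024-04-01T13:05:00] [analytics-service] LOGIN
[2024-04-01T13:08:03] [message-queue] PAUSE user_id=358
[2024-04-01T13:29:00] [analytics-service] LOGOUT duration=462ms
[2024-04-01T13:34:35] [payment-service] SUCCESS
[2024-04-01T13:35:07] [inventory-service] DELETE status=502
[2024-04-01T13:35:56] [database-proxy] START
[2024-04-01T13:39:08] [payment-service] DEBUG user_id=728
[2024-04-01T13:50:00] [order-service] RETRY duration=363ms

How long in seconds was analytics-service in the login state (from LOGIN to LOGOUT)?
1440

To calculate state duration:

1. Find LOGIN event for analytics-service: 2024-04-01T13:05:00
2. Find LOGOUT event for analytics-service: 2024-04-01T13:29:00
3. Calculate duration: 2024-04-01T13:29:00 - 2024-04-01T13:05:00 = 1440 seconds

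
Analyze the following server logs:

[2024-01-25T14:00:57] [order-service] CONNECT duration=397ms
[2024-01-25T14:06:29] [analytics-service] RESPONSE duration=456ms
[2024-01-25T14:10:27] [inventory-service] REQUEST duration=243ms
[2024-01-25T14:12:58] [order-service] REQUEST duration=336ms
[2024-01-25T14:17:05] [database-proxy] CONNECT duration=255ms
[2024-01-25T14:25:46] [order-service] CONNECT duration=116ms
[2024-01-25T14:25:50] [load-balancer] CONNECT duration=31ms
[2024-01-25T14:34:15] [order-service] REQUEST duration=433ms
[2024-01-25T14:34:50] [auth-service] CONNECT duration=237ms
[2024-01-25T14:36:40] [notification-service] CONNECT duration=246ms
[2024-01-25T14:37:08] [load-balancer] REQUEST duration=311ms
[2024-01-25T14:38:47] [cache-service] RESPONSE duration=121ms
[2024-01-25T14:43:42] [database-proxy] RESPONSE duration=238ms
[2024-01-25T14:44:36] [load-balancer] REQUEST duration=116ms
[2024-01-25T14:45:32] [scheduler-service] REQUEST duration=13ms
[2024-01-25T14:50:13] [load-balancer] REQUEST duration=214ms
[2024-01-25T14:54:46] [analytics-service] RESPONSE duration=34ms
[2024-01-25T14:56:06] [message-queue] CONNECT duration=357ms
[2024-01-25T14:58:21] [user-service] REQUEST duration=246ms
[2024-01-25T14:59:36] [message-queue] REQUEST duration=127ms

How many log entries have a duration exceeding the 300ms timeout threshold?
6

To count timeouts:

1. Threshold: 300ms
2. Extract duration from each log entry
3. Count entries where duration > 300
4. Timeout count: 6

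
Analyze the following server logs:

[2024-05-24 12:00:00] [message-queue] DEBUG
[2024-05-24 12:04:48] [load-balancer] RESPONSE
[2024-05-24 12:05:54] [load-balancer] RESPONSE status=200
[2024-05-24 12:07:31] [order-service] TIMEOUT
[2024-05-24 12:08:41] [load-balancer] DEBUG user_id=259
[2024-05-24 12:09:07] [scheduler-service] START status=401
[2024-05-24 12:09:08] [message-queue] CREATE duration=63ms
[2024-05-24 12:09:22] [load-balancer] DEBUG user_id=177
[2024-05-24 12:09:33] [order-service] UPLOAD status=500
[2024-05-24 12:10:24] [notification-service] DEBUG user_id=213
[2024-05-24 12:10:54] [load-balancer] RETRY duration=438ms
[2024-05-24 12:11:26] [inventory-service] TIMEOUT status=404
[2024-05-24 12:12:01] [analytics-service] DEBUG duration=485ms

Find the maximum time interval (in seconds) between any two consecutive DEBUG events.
521

To find the longest gap:

1. Extract all DEBUG events in chronological order
2. Calculate time differences between consecutive events
3. Find the maximum difference
4. Longest gap: 521 seconds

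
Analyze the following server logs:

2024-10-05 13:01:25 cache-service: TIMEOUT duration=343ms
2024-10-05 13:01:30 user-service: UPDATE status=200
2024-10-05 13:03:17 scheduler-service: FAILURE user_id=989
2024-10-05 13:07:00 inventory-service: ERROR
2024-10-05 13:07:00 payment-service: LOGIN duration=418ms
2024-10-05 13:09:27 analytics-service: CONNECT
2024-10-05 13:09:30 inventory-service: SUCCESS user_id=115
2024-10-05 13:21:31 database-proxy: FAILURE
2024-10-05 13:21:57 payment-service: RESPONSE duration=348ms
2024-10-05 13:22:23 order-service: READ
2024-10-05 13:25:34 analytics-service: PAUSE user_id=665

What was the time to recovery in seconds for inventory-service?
150

To calculate recovery time:

1. Find ERROR event for inventory-service: 2024-10-05 13:07:00
2. Find next SUCCESS event for inventory-service: 2024-10-05 13:09:30
3. Recovery time: 2024-10-05 13:09:30 - 2024-10-05 13:07:00 = 150 seconds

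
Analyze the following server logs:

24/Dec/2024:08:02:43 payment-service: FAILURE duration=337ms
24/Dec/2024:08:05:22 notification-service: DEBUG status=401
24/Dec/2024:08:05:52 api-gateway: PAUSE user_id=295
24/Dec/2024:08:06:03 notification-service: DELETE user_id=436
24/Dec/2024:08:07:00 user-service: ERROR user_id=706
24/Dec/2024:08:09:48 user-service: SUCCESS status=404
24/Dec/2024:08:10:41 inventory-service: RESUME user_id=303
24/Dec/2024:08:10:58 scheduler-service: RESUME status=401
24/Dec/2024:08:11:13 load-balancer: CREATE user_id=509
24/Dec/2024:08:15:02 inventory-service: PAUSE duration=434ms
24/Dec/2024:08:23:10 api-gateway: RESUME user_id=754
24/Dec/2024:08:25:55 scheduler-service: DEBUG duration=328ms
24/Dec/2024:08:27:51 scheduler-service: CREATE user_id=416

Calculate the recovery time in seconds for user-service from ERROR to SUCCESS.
168

To calculate recovery time:

1. Find ERROR event for user-service: 24/Dec/2024:08:07:00
2. Find next SUCCESS event for user-service: 24/Dec/2024:08:09:48
3. Recovery time: 24/Dec/2024:08:09:48 - 24/Dec/2024:08:07:00 = 168 seconds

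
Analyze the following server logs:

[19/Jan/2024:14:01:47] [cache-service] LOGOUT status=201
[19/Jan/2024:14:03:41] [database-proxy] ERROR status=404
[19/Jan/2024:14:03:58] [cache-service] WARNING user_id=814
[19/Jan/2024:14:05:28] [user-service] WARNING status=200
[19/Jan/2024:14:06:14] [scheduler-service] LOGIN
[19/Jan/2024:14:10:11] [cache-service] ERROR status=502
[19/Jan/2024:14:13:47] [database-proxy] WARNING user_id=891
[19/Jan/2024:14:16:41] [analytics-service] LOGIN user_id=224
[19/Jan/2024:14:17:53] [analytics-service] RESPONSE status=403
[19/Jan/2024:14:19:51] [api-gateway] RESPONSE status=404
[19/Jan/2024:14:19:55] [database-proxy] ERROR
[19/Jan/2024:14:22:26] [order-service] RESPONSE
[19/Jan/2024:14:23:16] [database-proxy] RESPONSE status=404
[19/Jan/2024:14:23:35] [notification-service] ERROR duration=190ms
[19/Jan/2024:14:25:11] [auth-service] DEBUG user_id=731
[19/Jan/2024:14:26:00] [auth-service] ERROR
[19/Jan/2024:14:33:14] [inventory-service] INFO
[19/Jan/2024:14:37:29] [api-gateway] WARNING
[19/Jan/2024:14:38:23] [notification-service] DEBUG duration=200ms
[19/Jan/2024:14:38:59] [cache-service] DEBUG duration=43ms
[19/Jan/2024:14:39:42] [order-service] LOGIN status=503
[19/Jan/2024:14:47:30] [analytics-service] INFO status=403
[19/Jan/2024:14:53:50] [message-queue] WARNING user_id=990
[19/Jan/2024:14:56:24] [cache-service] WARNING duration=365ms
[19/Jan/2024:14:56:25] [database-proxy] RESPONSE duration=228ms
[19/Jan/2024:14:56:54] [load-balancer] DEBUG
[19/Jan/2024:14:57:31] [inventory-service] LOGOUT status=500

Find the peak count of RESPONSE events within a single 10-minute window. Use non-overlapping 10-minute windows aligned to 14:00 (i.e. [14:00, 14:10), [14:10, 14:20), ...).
2

To find the burst window:

1. Divide the log period into non-overlapping 10-minute windows starting at 14:00
2. Count RESPONSE events in each window
3. Find the window with maximum count
4. Maximum events in a window: 2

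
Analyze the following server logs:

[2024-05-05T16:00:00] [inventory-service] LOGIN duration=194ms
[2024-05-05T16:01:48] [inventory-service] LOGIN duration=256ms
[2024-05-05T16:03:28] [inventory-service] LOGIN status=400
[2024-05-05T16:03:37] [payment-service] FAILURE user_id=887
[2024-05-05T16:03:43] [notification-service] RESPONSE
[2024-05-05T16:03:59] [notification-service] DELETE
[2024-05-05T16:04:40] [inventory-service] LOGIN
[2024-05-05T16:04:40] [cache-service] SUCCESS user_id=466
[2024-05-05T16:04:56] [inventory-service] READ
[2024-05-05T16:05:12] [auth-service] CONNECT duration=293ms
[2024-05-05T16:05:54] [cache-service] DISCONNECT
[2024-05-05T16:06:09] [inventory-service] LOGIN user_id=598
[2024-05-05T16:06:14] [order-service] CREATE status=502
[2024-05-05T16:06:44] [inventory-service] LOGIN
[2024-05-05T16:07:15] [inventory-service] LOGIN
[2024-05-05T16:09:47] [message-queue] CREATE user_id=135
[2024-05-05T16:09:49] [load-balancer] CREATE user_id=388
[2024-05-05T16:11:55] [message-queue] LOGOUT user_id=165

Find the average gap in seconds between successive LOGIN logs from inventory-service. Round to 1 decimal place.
72.5

To calculate average interval:

1. Find all LOGIN events for inventory-service in order
2. Calculate time gaps between consecutive events
3. Compute mean of gaps: 435 / 6 = 72.5 seconds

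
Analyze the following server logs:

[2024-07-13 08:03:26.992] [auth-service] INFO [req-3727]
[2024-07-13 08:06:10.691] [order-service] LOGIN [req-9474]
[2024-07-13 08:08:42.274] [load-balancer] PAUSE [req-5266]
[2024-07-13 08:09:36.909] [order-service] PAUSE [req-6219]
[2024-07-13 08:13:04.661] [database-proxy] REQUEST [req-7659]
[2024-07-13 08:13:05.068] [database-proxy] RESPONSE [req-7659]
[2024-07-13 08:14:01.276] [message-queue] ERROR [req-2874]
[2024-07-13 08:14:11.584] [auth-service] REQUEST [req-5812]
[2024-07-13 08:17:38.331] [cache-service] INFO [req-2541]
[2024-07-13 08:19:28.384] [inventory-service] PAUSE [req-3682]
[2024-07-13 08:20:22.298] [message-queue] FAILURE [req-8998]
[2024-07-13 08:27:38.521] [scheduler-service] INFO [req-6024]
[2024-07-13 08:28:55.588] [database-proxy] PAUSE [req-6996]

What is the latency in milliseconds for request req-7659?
407

To calculate latency:

1. Find REQUEST with id req-7659: 2024-07-13 08:13:04.661
2. Find RESPONSE with id req-7659: 2024-07-13 08:13:05.068
3. Latency: 2024-07-13 08:13:05.068 - 2024-07-13 08:13:04.661 = 407ms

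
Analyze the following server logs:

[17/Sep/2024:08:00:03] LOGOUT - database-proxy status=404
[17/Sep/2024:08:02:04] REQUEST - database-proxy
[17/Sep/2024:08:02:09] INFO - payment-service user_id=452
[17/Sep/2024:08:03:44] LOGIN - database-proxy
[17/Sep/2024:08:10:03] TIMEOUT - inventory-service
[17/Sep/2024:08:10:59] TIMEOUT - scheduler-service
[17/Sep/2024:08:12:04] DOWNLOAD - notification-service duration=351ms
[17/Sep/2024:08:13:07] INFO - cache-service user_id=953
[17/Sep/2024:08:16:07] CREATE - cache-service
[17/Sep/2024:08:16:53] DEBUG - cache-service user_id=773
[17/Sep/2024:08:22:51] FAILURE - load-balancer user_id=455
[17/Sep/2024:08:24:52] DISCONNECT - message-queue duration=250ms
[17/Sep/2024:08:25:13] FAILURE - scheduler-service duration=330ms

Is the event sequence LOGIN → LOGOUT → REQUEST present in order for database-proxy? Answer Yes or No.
No

To verify sequence order:

1. Find all events in sequence LOGIN → LOGOUT → REQUEST for database-proxy
2. Extract their timestamps
3. Check if timestamps are in ascending order
4. Result: No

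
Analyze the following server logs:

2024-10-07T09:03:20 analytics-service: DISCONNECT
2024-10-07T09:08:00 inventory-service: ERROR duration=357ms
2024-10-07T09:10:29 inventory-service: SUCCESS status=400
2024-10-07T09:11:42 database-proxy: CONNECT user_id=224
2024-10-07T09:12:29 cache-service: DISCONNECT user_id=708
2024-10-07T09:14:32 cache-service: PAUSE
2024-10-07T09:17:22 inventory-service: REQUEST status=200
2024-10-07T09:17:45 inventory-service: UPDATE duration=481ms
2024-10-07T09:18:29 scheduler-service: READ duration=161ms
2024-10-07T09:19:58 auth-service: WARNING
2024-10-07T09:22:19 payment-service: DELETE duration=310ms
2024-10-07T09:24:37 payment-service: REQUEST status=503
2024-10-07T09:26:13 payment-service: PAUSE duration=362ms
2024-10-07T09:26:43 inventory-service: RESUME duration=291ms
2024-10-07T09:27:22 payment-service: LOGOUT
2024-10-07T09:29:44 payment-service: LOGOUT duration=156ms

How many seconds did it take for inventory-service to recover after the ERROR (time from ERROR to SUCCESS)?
149

To calculate recovery time:

1. Find ERROR event for inventory-service: 2024-10-07T09:08:00
2. Find next SUCCESS event for inventory-service: 2024-10-07T09:10:29
3. Recovery time: 2024-10-07T09:10:29 - 2024-10-07T09:08:00 = 149 seconds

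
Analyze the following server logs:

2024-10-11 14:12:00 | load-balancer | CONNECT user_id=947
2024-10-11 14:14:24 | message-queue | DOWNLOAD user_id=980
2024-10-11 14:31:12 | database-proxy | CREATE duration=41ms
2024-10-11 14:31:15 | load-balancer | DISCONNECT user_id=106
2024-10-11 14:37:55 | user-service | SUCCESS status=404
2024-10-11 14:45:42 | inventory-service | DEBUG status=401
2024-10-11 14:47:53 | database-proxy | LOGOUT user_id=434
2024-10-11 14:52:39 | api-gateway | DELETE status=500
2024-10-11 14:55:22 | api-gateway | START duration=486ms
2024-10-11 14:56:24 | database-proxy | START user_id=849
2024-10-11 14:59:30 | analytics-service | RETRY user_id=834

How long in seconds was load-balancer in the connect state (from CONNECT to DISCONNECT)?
1155

To calculate state duration:

1. Find CONNECT event for load-balancer: 2024-10-11 14:12:00
2. Find DISCONNECT event for load-balancer: 2024-10-11 14:31:15
3. Calculate duration: 2024-10-11 14:31:15 - 2024-10-11 14:12:00 = 1155 seconds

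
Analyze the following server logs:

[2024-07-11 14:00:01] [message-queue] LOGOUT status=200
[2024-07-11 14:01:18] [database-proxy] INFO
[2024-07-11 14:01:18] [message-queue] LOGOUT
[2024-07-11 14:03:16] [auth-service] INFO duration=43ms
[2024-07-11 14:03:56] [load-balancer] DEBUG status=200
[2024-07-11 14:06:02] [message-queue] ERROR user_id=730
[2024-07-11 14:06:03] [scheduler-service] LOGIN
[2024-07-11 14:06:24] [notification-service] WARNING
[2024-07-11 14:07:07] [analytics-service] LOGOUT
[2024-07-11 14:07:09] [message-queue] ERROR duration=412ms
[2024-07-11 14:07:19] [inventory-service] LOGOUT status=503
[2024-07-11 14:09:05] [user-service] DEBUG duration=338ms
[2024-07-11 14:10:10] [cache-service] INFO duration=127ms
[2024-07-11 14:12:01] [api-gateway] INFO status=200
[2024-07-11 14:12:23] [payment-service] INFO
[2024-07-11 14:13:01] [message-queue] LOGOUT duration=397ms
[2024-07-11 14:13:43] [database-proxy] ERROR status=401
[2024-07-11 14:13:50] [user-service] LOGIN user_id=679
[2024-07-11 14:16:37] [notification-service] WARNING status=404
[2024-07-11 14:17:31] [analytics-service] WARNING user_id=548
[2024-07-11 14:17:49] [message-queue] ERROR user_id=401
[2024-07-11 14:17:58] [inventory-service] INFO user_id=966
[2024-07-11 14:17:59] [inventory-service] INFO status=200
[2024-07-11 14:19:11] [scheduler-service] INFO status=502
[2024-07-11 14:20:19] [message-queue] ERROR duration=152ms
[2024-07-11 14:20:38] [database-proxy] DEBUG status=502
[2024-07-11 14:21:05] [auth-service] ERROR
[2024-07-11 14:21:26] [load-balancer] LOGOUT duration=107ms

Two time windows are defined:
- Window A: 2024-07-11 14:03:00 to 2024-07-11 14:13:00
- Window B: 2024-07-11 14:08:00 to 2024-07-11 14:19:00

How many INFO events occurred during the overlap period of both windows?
3

To find overlap events:

1. Window A: 2024-07-11 14:03:00 to 2024-07-11 14:13:00
2. Window B: 2024-07-11 14:08:00 to 2024-07-11 14:19:00
3. Overlap period: 2024-07-11 14:08:00 to 2024-07-11 14:13:00
4. Count INFO events in overlap: 3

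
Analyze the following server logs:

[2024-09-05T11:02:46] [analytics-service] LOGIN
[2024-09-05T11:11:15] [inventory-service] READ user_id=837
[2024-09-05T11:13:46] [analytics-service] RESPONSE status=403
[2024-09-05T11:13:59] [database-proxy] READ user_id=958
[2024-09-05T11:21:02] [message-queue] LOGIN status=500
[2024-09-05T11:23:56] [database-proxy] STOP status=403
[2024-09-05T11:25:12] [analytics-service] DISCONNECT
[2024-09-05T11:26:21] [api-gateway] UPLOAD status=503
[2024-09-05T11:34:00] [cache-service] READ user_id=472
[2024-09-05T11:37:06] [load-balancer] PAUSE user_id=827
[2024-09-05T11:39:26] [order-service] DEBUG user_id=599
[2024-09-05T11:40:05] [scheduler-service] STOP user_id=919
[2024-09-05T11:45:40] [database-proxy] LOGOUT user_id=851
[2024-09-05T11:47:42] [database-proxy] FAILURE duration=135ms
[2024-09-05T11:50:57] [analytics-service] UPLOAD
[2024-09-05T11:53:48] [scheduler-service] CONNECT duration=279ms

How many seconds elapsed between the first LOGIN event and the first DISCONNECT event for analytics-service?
1346

To find the time between events:

1. Locate the first LOGIN event for analytics-service: 2024-09-05T11:02:46
2. Locate the first DISCONNECT event for analytics-service: 2024-09-05T11:25:12
3. Calculate the difference: 2024-09-05T11:25:12 - 2024-09-05T11:02:46 = 1346 seconds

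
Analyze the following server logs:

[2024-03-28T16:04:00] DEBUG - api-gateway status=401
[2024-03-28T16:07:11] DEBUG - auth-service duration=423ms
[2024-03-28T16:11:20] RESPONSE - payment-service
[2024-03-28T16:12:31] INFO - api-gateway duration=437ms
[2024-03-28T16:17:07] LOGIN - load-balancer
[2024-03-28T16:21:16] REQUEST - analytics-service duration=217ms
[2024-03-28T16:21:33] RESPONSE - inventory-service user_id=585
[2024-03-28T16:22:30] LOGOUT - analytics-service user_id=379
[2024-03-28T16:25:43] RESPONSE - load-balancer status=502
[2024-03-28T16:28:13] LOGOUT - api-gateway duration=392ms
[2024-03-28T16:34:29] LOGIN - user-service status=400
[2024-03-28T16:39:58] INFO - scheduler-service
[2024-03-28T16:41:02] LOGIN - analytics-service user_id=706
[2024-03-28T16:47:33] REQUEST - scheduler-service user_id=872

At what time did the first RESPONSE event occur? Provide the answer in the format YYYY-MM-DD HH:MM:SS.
2024-03-28 16:11:20

To find the first event:

1. Filter for all RESPONSE events
2. Sort by timestamp
3. Select the first one
4. Timestamp: 2024-03-28 16:11:20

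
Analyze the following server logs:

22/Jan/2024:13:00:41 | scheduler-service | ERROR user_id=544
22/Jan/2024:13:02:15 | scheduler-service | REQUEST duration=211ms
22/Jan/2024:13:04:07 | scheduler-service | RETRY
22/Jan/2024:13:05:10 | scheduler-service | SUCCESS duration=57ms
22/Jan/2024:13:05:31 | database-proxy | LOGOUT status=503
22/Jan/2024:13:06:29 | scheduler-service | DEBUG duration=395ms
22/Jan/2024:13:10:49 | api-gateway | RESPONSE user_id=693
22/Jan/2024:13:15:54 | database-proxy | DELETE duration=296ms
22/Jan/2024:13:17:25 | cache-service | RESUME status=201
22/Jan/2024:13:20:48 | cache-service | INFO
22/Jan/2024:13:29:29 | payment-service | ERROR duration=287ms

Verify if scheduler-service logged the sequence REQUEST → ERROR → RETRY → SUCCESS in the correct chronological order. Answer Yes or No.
No

To verify sequence order:

1. Find all events in sequence REQUEST → ERROR → RETRY → SUCCESS for scheduler-service
2. Extract their timestamps
3. Check if timestamps are in ascending order
4. Result: No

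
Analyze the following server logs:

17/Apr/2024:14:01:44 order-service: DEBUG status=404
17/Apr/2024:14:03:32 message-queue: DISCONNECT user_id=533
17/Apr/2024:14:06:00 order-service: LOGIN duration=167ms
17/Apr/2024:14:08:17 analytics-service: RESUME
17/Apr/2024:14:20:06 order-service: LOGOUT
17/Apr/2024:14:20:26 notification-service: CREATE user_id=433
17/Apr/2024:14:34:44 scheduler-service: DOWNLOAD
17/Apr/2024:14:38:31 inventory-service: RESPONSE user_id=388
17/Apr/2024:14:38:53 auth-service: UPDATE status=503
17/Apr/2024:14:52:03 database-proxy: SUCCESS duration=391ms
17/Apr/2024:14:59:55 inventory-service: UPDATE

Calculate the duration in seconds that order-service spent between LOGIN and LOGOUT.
846

To calculate state duration:

1. Find LOGIN event for order-service: 17/Apr/2024:14:06:00
2. Find LOGOUT event for order-service: 17/Apr/2024:14:20:06
3. Calculate duration: 17/Apr/2024:14:20:06 - 17/Apr/2024:14:06:00 = 846 seconds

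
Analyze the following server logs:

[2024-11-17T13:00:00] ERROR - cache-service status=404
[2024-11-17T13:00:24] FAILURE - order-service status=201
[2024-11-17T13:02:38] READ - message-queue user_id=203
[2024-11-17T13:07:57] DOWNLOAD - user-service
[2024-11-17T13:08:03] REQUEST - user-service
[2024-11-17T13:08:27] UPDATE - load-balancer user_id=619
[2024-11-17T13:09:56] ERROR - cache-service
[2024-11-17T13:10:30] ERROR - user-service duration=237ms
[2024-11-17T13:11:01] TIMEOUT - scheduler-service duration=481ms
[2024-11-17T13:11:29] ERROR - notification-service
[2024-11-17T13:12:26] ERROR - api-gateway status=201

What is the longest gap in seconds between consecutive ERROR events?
596

To find the longest gap:

1. Extract all ERROR events in chronological order
2. Calculate time differences between consecutive events
3. Find the maximum difference
4. Longest gap: 596 seconds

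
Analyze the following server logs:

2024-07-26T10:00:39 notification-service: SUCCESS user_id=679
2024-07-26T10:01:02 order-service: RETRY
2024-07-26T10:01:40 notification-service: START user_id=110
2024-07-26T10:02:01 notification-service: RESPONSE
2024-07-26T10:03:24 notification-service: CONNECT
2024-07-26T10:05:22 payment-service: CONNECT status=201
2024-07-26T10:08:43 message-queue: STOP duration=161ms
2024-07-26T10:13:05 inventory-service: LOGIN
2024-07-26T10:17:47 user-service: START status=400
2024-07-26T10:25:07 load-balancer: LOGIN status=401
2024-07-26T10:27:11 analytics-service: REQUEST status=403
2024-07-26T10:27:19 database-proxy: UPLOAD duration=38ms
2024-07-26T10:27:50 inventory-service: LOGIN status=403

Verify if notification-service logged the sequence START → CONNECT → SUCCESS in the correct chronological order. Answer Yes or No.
No

To verify sequence order:

1. Find all events in sequence START → CONNECT → SUCCESS for notification-service
2. Extract their timestamps
3. Check if timestamps are in ascending order
4. Result: No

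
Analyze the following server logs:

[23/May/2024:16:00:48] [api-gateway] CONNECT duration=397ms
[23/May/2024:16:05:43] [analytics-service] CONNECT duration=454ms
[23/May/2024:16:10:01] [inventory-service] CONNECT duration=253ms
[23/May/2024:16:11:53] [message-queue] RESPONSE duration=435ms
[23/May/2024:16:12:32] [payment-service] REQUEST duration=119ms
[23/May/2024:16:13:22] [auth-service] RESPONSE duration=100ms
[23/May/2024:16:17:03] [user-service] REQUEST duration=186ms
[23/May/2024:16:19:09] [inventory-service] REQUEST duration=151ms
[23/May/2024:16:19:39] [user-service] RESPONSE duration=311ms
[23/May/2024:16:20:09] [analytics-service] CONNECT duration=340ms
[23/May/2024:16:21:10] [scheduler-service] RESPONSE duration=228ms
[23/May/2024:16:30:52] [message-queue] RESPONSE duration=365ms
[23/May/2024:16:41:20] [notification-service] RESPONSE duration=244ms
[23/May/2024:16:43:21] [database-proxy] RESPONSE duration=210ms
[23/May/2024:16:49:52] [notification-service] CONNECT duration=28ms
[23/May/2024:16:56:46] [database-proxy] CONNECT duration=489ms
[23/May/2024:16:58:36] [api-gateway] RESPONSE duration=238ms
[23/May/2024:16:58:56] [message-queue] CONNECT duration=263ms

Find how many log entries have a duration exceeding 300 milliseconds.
7

To count timeouts:

1. Threshold: 300ms
2. Extract duration from each log entry
3. Count entries where duration > 300
4. Timeout count: 7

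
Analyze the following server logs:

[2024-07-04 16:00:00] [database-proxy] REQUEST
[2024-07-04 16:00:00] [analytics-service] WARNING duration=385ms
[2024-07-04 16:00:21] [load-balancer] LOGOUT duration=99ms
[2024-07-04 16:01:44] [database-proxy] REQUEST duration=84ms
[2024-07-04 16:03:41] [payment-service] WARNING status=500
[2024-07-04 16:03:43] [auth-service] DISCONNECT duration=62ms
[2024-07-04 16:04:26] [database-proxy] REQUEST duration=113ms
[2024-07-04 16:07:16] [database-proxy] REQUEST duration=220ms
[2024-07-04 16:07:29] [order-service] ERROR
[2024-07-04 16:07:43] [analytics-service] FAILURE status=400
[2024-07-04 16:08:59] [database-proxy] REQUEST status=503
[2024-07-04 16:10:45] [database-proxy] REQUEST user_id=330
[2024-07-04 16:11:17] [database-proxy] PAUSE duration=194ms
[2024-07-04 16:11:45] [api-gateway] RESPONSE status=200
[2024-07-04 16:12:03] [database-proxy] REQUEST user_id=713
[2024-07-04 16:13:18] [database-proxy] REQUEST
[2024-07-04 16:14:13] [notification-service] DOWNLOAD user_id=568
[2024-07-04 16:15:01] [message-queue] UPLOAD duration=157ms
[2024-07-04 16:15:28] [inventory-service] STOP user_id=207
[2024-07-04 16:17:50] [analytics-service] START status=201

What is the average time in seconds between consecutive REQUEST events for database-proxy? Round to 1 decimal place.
114.0

To calculate average interval:

1. Find all REQUEST events for database-proxy in order
2. Calculate time gaps between consecutive events
3. Compute mean of gaps: 798 / 7 = 114.0 seconds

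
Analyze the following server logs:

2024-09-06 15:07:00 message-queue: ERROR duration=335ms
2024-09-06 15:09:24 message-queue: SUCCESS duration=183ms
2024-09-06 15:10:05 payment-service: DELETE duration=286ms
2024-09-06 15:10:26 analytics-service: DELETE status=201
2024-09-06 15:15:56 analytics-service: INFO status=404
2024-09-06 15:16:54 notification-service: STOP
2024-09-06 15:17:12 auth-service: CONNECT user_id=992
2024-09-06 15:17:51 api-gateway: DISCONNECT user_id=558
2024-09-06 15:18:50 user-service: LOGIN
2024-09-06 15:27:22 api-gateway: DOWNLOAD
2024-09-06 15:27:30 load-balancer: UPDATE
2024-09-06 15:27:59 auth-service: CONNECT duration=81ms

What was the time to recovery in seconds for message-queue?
144

To calculate recovery time:

1. Find ERROR event for message-queue: 2024-09-06 15:07:00
2. Find next SUCCESS event for message-queue: 2024-09-06 15:09:24
3. Recovery time: 2024-09-06 15:09:24 - 2024-09-06 15:07:00 = 144 seconds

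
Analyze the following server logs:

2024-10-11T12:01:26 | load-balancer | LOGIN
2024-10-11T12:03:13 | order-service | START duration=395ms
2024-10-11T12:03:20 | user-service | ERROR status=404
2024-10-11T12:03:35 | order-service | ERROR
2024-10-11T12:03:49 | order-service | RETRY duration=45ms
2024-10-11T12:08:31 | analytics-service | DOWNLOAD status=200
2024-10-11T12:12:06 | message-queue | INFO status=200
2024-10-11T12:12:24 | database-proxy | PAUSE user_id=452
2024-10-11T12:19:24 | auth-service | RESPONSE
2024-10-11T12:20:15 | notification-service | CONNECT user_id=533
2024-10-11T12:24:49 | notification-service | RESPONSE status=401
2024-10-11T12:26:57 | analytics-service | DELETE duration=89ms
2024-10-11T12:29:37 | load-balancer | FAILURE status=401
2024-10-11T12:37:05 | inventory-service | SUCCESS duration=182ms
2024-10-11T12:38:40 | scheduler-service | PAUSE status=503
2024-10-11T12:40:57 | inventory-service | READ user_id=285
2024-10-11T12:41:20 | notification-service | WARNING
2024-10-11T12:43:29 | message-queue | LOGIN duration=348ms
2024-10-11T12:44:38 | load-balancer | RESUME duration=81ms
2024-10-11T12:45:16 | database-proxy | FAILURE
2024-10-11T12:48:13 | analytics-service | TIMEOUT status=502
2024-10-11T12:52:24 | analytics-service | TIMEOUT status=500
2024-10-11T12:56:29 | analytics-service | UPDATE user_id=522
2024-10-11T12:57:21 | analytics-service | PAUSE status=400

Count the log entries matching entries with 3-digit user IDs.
4

To find matching entries:

1. Pattern to match: entries with 3-digit user IDs
2. Scan each log entry for the pattern
3. Count matches: 4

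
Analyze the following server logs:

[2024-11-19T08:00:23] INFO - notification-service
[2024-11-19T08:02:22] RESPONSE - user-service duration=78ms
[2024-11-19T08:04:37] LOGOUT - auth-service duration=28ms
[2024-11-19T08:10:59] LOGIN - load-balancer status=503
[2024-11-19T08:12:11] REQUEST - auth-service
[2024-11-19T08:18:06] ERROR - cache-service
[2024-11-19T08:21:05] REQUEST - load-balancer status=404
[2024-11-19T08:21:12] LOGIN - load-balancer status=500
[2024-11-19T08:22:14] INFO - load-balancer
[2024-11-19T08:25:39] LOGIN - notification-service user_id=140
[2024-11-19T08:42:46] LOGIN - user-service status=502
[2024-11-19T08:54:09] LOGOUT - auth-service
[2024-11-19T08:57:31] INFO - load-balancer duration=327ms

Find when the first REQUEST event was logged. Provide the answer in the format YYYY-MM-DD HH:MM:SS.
2024-11-19 08:12:11

To find the first event:

1. Filter for all REQUEST events
2. Sort by timestamp
3. Select the first one
4. Timestamp: 2024-11-19 08:12:11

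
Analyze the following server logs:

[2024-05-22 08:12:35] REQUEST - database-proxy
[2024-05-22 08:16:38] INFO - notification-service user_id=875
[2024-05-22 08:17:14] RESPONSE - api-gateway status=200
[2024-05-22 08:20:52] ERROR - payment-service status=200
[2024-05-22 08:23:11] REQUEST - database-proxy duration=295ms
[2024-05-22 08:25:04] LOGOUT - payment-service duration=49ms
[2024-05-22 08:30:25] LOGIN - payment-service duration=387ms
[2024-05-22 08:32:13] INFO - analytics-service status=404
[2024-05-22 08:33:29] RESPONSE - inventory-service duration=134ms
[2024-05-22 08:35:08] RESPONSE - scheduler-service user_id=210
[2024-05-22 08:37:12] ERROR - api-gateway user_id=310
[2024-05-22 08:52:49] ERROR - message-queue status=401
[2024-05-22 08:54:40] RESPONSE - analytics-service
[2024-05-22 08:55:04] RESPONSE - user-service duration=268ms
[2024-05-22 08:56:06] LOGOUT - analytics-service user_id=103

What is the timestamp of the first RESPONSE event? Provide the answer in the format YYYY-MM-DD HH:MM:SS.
2024-05-22 08:17:14

To find the first event:

1. Filter for all RESPONSE events
2. Sort by timestamp
3. Select the first one
4. Timestamp: 2024-05-22 08:17:14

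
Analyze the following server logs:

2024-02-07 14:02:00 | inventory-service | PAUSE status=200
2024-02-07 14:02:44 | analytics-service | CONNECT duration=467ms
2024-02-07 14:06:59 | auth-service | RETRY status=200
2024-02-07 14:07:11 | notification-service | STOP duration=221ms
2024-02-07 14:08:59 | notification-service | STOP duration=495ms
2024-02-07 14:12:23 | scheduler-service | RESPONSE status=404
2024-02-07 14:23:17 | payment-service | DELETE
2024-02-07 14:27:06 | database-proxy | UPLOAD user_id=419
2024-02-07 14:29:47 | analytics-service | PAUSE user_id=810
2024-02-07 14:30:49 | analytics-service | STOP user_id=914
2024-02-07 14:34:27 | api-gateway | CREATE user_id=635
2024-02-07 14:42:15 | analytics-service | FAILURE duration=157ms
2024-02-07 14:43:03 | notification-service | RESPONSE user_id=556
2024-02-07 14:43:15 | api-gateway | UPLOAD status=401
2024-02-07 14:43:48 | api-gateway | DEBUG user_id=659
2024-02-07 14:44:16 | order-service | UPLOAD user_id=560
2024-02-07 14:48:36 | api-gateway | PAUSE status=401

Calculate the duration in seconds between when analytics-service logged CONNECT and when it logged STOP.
1685

To find the time between events:

1. Locate the first CONNECT event for analytics-service: 2024-02-07 14:02:44
2. Locate the first STOP event for analytics-service: 2024-02-07 14:30:49
3. Calculate the difference: 2024-02-07 14:30:49 - 2024-02-07 14:02:44 = 1685 seconds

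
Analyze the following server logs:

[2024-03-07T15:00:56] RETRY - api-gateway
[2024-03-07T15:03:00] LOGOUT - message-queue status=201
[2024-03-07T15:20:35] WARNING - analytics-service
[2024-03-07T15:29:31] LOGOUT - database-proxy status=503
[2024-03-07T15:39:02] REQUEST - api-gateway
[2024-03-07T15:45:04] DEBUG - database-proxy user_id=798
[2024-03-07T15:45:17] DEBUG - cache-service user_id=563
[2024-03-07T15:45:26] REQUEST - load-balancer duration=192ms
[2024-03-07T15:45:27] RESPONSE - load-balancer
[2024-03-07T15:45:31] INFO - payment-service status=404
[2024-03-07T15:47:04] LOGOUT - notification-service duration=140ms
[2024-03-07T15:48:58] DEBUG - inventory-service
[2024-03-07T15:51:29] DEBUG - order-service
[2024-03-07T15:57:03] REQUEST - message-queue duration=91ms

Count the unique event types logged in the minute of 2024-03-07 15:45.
4

To count unique event types:

1. Filter events in the minute starting at 2024-03-07 15:45
2. Extract event types from matching entries
3. Count unique types: 4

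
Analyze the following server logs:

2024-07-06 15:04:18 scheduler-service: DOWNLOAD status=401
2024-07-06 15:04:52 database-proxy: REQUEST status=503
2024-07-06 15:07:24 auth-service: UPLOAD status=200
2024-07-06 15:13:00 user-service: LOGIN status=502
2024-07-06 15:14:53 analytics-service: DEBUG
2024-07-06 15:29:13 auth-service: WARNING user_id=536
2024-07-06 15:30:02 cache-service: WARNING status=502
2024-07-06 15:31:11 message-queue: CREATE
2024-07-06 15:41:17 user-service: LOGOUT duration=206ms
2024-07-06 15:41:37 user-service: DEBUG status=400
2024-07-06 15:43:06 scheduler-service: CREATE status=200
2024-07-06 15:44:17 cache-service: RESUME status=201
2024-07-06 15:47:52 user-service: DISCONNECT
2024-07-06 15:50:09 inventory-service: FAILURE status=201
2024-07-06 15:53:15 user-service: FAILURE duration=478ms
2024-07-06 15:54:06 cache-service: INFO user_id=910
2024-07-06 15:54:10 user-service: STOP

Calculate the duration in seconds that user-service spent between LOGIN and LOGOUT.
1697

To calculate state duration:

1. Find LOGIN event for user-service: 2024-07-06 15:13:00
2. Find LOGOUT event for user-service: 2024-07-06 15:41:17
3. Calculate duration: 2024-07-06 15:41:17 - 2024-07-06 15:13:00 = 1697 seconds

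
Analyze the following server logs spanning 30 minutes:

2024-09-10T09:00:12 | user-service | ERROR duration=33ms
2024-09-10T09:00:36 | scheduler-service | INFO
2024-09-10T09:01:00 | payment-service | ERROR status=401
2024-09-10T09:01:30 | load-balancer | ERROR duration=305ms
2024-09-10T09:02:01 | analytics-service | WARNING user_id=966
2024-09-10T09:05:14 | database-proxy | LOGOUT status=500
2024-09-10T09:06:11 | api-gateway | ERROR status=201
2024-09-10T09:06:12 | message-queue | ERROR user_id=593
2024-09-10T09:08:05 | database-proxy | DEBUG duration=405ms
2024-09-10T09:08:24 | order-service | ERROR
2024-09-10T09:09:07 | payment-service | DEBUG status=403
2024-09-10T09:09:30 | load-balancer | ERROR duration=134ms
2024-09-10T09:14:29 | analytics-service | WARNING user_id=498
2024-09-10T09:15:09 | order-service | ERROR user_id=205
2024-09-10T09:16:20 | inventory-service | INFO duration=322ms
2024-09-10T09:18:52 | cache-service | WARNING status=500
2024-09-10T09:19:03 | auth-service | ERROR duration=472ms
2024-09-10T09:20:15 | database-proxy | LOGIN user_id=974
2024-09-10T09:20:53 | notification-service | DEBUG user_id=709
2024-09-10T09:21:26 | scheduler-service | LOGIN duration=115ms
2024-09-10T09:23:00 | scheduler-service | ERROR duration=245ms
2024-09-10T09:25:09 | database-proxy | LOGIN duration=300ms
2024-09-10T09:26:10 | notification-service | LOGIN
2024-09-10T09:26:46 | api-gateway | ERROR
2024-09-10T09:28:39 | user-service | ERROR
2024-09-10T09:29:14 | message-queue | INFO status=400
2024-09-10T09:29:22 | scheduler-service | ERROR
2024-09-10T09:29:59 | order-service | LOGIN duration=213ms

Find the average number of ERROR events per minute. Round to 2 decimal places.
0.43

To calculate the rate:

1. Count total ERROR events: 13
2. Total time period: 30 minutes
3. Rate = 13 / 30 = 0.43 events per minute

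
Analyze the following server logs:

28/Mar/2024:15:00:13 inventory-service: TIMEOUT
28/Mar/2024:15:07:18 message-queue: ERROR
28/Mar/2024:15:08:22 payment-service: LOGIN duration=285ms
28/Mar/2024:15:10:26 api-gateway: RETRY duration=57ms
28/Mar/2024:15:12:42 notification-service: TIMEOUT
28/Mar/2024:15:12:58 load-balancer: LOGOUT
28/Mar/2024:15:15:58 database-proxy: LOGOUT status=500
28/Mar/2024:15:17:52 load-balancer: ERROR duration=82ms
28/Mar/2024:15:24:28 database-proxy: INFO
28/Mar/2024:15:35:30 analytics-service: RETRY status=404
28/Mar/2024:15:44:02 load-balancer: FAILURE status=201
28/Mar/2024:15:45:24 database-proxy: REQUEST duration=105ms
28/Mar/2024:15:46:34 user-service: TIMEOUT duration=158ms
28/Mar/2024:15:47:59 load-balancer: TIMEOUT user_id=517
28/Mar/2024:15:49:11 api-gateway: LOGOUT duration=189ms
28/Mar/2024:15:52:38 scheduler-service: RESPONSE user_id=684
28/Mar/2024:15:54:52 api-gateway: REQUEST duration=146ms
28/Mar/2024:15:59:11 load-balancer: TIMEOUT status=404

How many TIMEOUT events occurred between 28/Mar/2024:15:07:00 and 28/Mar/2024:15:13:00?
1

To count events in the time window:

1. Window boundaries: 28/Mar/2024:15:07:00 to 28/Mar/2024:15:13:00
2. Filter for TIMEOUT events within this window
3. Count matching events: 1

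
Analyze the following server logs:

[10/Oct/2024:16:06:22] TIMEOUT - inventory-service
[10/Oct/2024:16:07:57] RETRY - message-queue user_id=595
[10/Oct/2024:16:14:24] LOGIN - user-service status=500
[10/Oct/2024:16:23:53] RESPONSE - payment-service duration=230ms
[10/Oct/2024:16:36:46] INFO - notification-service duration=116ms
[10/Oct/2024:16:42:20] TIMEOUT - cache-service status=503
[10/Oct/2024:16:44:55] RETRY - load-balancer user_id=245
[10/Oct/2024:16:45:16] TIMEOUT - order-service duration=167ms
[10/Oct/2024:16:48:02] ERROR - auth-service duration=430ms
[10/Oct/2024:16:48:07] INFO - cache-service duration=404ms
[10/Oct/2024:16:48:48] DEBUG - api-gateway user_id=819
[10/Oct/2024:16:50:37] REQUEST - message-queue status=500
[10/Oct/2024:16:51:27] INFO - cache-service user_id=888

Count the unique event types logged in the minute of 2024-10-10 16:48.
3

To count unique event types:

1. Filter events in the minute starting at 2024-10-10 16:48
2. Extract event types from matching entries
3. Count unique types: 3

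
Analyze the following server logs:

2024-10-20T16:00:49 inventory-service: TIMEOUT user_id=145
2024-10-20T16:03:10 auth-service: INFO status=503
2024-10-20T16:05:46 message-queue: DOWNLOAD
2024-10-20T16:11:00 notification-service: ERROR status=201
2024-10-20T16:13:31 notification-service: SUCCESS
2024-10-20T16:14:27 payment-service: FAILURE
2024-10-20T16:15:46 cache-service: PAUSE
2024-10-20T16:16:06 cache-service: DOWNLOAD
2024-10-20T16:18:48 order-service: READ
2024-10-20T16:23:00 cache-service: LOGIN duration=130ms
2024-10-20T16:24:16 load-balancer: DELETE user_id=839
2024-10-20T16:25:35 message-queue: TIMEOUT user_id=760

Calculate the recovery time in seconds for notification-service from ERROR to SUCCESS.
151

To calculate recovery time:

1. Find ERROR event for notification-service: 2024-10-20T16:11:00
2. Find next SUCCESS event for notification-service: 2024-10-20T16:13:31
3. Recovery time: 2024-10-20T16:13:31 - 2024-10-20T16:11:00 = 151 seconds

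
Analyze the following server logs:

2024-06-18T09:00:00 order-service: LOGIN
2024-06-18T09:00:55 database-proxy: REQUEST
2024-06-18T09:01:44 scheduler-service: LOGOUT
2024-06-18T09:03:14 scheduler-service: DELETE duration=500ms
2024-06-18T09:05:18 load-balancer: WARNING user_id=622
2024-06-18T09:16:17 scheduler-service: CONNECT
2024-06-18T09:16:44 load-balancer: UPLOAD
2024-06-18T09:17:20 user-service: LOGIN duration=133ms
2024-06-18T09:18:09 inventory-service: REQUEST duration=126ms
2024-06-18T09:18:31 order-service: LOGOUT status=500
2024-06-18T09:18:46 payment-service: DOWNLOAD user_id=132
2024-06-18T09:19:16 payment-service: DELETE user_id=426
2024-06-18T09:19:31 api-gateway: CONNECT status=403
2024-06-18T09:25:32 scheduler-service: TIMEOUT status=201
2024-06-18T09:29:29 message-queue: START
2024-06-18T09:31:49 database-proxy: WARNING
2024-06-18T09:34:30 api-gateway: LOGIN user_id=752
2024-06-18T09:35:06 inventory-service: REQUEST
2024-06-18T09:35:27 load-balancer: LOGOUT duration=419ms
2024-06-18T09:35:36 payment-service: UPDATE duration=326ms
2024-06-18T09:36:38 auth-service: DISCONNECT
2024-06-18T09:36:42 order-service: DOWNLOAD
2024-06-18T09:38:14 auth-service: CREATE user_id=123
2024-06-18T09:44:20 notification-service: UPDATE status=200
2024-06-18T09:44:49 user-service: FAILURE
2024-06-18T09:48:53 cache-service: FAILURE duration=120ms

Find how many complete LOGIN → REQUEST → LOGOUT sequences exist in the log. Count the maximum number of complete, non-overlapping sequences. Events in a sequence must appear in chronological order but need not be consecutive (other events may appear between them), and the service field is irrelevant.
3

To count sequences:

1. Look for pattern: LOGIN → REQUEST → LOGOUT
2. Greedily scan the log in chronological order, matching each sequence element in turn (ignoring service)
3. Each time the full pattern completes, increment the count and restart matching from the next event
4. Complete non-overlapping sequences found: 3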